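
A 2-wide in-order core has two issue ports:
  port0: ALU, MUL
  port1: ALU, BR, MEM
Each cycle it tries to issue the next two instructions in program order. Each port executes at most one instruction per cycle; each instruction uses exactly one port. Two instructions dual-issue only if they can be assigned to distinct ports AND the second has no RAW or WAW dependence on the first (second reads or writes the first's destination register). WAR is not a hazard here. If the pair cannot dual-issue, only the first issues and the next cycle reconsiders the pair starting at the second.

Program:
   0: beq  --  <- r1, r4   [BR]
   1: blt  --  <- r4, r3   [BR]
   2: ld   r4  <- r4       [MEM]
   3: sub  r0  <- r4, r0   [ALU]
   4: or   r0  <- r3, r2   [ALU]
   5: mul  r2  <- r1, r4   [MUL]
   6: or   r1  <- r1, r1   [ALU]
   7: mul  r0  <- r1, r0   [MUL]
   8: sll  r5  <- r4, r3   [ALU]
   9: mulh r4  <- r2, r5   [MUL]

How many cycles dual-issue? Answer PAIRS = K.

PAIRS = 2

t=0 i0:beq.BR ; no-port BR/BR
t=1 i1:blt.BR ; no-port BR/MEM
t=2 i2:ld.MEM ; RAW r4
t=3 i3:sub.ALU ; WAW r0
t=4 i4/i5:or.ALU/mul.MUL ; 2-wide
t=5 i6:or.ALU ; RAW r1
t=6 i7/i8:mul.MUL/sll.ALU ; 2-wide
t=7 i9:mulh.MUL ; tail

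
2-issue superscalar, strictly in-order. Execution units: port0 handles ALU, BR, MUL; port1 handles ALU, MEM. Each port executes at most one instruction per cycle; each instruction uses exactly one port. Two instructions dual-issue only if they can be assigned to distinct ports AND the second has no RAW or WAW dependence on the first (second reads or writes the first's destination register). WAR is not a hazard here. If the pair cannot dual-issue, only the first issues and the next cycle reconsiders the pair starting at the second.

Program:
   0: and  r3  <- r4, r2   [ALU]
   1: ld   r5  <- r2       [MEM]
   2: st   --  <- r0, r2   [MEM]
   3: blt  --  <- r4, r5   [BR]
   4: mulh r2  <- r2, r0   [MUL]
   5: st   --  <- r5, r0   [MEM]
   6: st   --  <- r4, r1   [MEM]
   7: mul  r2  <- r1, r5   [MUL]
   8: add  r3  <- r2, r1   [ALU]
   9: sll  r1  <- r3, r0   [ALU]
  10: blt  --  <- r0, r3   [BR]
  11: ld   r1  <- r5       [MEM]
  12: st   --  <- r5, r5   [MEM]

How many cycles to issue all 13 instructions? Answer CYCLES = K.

t=0 i0,i1:and.ALU;ld.MEM ; pair
t=1 i2,i3:st.MEM;blt.BR ; pair
t=2 i4,i5:mulh.MUL;st.MEM ; pair
t=3 i6,i7:st.MEM;mul.MUL ; pair
t=4 i8:add.ALU ; RAW r3
t=5 i9,i10:sll.ALU;blt.BR ; pair
t=6 i11:ld.MEM ; no-port MEM/MEM
t=7 i12:st.MEM ; tail

CYCLES = 8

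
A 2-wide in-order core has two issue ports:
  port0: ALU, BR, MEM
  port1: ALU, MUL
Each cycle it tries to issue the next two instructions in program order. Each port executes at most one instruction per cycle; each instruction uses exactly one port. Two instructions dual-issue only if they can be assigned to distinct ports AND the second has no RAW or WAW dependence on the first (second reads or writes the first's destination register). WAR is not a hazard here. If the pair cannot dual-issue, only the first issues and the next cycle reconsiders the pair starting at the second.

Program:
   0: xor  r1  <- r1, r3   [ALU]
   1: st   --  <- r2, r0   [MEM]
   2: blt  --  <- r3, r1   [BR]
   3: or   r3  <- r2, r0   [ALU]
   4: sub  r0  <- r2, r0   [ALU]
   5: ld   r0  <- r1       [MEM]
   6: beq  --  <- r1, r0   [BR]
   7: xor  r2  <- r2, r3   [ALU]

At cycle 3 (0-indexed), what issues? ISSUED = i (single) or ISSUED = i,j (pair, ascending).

  cy0 -> i0&i1 (xor.ALU/st.MEM) pair
  cy1 -> i2&i3 (blt.BR/or.ALU) pair
  cy2 -> i4 (sub.ALU) WAW r0
  cy3 -> i5 (ld.MEM) no-port MEM/BR
  cy4 -> i6&i7 (beq.BR/xor.ALU) pair

ISSUED = 5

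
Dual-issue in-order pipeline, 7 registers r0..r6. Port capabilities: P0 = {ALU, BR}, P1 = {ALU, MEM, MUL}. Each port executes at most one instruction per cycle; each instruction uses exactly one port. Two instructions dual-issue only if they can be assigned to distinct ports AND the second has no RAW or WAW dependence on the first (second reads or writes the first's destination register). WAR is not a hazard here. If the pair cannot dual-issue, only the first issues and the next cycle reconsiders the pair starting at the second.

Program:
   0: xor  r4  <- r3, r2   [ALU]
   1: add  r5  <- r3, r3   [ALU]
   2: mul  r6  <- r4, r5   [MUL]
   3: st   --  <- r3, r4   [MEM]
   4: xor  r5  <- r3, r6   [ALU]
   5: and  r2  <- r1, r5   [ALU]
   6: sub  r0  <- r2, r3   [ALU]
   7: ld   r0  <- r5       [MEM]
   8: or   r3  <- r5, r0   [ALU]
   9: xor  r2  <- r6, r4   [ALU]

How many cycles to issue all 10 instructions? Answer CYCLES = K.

c0: i0,i1 xor.ALU+add.ALU  pair
c1: i2 mul.MUL  no-port MUL/MEM
c2: i3,i4 st.MEM+xor.ALU  pair
c3: i5 and.ALU  RAW r2
c4: i6 sub.ALU  WAW r0
c5: i7 ld.MEM  RAW r0
c6: i8,i9 or.ALU+xor.ALU  pair

CYCLES = 7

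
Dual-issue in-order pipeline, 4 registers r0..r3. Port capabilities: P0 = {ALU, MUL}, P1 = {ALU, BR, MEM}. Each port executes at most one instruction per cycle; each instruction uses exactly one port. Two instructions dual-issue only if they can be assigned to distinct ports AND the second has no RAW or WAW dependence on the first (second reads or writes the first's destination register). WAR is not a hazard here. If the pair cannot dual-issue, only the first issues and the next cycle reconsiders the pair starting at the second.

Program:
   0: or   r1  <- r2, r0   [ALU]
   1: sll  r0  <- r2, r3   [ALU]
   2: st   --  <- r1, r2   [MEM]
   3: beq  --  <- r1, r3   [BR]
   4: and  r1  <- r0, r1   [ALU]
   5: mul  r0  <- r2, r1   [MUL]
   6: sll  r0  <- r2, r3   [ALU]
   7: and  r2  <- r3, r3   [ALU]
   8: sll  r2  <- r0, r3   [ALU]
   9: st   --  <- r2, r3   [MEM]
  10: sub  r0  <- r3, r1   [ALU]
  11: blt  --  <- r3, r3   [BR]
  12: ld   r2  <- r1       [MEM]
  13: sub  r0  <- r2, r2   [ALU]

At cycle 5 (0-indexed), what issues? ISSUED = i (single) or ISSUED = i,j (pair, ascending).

ISSUED = 8

[0] i0/i1  or sll  -- pair
[1] i2  st  -- no-port MEM/BR
[2] i3/i4  beq and  -- pair
[3] i5  mul  -- WAW r0
[4] i6/i7  sll and  -- pair
[5] i8  sll  -- RAW r2
[6] i9/i10  st sub  -- pair
[7] i11  blt  -- no-port BR/MEM
[8] i12  ld  -- RAW r2
[9] i13  sub  -- tail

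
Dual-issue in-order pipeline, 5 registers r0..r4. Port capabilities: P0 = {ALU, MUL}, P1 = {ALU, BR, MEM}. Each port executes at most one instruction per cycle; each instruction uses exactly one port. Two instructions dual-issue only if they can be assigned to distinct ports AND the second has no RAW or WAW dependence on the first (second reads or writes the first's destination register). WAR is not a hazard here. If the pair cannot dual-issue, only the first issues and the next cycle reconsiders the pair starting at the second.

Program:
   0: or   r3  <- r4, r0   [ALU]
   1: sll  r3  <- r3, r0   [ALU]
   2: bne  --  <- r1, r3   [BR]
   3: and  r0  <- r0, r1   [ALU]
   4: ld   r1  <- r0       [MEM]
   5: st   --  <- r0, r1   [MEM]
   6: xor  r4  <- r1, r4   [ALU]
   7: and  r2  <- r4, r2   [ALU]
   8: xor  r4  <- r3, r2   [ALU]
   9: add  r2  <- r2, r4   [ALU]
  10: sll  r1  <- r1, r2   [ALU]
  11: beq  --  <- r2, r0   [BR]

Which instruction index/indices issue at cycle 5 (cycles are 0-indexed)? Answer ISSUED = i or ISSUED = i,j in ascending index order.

ISSUED = 7

c0: i0 or  RAW+WAW r3
c1: i1 sll  RAW r3
c2: i2+i3 bne and  pair
c3: i4 ld  no-port MEM/MEM
c4: i5+i6 st xor  pair
c5: i7 and  RAW r2
c6: i8 xor  RAW r4
c7: i9 add  RAW r2
c8: i10+i11 sll beq  pair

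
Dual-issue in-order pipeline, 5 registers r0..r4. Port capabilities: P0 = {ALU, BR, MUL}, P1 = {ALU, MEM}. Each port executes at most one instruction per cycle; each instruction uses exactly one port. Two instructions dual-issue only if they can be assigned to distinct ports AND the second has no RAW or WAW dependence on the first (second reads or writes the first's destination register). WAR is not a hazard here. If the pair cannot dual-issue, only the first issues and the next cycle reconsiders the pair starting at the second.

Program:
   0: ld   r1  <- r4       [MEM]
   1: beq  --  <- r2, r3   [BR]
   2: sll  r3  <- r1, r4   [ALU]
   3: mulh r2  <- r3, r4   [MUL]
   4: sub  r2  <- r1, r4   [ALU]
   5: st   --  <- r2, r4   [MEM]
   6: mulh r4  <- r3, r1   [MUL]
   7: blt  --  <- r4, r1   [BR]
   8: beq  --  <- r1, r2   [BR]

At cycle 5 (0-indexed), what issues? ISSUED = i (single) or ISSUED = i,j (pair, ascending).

0. ld.MEM/beq.BR @i0+i1  | dual
1. sll.ALU @i2  | RAW r3
2. mulh.MUL @i3  | WAW r2
3. sub.ALU @i4  | RAW r2
4. st.MEM/mulh.MUL @i5+i6  | dual
5. blt.BR @i7  | no-port BR/BR
6. beq.BR @i8  | tail

ISSUED = 7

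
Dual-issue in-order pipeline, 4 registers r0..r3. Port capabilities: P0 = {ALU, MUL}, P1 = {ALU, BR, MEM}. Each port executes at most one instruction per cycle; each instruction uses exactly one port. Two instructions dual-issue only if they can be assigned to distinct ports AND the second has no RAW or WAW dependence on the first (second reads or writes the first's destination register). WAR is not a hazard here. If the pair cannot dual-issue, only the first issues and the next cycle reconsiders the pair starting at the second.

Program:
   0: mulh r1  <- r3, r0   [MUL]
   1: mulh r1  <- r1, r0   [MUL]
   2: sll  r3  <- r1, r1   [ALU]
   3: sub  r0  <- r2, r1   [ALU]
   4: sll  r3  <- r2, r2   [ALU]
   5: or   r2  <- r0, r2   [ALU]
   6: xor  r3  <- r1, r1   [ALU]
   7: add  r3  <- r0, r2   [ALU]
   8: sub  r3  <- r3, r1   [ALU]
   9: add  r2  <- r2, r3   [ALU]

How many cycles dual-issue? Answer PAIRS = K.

0. mulh.MUL @i0  | no-port MUL/MUL
1. mulh.MUL @i1  | RAW r1
2. sll.ALU;sub.ALU @i2,i3  | 2-wide
3. sll.ALU;or.ALU @i4,i5  | 2-wide
4. xor.ALU @i6  | WAW r3
5. add.ALU @i7  | RAW+WAW r3
6. sub.ALU @i8  | RAW r3
7. add.ALU @i9  | tail

PAIRS = 2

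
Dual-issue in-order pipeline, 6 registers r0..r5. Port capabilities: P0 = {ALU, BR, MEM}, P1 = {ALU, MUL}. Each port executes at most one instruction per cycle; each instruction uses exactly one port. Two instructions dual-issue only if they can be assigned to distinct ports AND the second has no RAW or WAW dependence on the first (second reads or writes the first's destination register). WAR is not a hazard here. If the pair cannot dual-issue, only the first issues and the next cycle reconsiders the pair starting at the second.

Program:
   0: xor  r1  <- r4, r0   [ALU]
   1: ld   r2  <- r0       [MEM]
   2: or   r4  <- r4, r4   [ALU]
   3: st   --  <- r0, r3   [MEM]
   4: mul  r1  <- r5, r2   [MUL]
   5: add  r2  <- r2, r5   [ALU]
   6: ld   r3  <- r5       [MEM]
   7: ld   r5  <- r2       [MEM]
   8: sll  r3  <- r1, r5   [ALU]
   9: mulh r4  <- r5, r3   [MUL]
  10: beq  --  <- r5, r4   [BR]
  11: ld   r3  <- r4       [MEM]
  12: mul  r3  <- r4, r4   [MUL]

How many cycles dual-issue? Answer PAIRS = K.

  cy0 -> i0,i1 (xor ld) pair
  cy1 -> i2,i3 (or st) pair
  cy2 -> i4,i5 (mul add) pair
  cy3 -> i6 (ld) no-port MEM/MEM
  cy4 -> i7 (ld) RAW r5
  cy5 -> i8 (sll) RAW r3
  cy6 -> i9 (mulh) RAW r4
  cy7 -> i10 (beq) no-port BR/MEM
  cy8 -> i11 (ld) WAW r3
  cy9 -> i12 (mul) tail

PAIRS = 3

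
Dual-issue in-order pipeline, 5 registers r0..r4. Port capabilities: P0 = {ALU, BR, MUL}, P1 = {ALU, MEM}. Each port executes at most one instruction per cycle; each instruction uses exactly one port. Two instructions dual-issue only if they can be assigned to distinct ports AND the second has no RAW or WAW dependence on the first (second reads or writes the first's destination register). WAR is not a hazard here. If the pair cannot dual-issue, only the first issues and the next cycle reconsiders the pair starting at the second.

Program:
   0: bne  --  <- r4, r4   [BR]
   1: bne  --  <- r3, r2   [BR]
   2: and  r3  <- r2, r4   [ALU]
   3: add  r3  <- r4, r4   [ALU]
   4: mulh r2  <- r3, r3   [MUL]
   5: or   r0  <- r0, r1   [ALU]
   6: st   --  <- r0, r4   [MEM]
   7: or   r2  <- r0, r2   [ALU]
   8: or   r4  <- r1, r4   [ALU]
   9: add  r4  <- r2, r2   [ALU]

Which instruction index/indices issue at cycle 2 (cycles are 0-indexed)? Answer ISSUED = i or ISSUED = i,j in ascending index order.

ISSUED = 3

0. bne @i0  | no-port BR/BR
1. bne/and @i1+i2  | 2-wide
2. add @i3  | RAW r3
3. mulh/or @i4+i5  | 2-wide
4. st/or @i6+i7  | 2-wide
5. or @i8  | WAW r4
6. add @i9  | tail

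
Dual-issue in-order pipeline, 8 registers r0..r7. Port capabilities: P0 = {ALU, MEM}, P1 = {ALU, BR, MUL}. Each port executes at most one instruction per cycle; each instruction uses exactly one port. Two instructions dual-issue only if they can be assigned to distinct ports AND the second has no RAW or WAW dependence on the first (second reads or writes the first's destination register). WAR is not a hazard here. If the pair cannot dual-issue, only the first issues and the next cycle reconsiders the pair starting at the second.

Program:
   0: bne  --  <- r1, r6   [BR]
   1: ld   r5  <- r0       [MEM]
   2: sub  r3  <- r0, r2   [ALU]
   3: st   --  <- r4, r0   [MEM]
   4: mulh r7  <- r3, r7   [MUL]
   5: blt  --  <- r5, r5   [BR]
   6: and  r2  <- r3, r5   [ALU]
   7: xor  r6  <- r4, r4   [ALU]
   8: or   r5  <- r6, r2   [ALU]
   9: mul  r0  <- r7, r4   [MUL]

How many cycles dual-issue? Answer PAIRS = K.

PAIRS = 4

c0: i0+i1 bne.BR/ld.MEM  pair
c1: i2+i3 sub.ALU/st.MEM  pair
c2: i4 mulh.MUL  no-port MUL/BR
c3: i5+i6 blt.BR/and.ALU  pair
c4: i7 xor.ALU  RAW r6
c5: i8+i9 or.ALU/mul.MUL  pair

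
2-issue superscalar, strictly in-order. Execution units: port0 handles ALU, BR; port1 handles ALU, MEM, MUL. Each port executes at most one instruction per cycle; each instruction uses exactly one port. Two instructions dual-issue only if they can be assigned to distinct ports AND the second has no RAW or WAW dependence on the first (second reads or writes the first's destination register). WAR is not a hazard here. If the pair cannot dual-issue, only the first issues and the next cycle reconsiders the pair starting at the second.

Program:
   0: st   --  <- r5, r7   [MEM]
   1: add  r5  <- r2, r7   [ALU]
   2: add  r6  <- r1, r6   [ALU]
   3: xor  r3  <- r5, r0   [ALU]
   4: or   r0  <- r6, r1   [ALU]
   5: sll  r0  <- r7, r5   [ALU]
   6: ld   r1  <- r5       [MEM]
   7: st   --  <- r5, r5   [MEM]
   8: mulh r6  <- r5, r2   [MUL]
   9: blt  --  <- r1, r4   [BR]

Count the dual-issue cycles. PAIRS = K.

PAIRS = 4

c0: i0&i1 st.MEM add.ALU  dual
c1: i2&i3 add.ALU xor.ALU  dual
c2: i4 or.ALU  WAW r0
c3: i5&i6 sll.ALU ld.MEM  dual
c4: i7 st.MEM  no-port MEM/MUL
c5: i8&i9 mulh.MUL blt.BR  dual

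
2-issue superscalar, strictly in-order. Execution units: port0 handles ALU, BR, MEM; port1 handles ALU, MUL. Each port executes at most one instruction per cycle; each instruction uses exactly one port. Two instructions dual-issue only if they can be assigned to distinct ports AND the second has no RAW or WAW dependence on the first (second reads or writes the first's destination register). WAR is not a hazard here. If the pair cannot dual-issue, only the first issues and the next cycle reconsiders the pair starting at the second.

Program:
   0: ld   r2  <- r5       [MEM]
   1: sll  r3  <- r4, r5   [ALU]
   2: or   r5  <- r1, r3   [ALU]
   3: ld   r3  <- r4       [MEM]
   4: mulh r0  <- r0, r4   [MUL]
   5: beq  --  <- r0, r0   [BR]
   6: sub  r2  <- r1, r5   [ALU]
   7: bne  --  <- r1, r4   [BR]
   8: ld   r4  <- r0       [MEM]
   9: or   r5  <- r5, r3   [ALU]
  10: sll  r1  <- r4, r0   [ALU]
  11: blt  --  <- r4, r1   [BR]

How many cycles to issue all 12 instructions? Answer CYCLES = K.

CYCLES = 8

t=0 i0+i1:ld.MEM sll.ALU ; dual
t=1 i2+i3:or.ALU ld.MEM ; dual
t=2 i4:mulh.MUL ; RAW r0
t=3 i5+i6:beq.BR sub.ALU ; dual
t=4 i7:bne.BR ; no-port BR/MEM
t=5 i8+i9:ld.MEM or.ALU ; dual
t=6 i10:sll.ALU ; RAW r1
t=7 i11:blt.BR ; tail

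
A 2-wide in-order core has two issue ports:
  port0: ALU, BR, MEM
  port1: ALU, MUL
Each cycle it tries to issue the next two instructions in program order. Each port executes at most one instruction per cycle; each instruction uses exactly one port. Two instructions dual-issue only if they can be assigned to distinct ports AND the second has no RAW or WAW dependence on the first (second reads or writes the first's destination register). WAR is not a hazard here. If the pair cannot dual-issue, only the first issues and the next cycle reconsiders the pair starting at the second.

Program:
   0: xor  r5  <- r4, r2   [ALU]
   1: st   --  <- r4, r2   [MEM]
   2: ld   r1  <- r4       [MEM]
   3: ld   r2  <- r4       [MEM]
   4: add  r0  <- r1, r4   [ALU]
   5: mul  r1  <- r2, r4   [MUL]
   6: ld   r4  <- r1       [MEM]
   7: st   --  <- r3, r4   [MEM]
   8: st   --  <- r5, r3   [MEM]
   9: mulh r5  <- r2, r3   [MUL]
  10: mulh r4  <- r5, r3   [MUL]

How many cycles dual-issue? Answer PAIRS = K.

0. xor st @i0,i1  | 2-wide
1. ld @i2  | no-port MEM/MEM
2. ld add @i3,i4  | 2-wide
3. mul @i5  | RAW r1
4. ld @i6  | no-port MEM/MEM
5. st @i7  | no-port MEM/MEM
6. st mulh @i8,i9  | 2-wide
7. mulh @i10  | tail

PAIRS = 3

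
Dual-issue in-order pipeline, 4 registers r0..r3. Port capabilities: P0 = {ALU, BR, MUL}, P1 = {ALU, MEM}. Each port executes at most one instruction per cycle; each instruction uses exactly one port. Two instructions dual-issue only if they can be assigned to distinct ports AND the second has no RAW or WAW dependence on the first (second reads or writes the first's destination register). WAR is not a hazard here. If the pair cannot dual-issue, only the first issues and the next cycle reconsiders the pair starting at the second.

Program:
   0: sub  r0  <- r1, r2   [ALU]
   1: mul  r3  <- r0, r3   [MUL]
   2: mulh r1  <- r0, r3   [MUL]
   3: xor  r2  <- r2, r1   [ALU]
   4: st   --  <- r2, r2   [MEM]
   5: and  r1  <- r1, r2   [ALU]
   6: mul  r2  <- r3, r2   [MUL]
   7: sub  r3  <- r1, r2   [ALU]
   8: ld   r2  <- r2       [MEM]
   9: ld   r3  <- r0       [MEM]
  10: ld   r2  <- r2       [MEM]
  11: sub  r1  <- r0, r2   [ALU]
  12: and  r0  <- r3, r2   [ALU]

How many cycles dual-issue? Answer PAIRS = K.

0. sub @i0  | RAW r0
1. mul @i1  | no-port MUL/MUL
2. mulh @i2  | RAW r1
3. xor @i3  | RAW r2
4. st+and @i4,i5  | dual
5. mul @i6  | RAW r2
6. sub+ld @i7,i8  | dual
7. ld @i9  | no-port MEM/MEM
8. ld @i10  | RAW r2
9. sub+and @i11,i12  | dual

PAIRS = 3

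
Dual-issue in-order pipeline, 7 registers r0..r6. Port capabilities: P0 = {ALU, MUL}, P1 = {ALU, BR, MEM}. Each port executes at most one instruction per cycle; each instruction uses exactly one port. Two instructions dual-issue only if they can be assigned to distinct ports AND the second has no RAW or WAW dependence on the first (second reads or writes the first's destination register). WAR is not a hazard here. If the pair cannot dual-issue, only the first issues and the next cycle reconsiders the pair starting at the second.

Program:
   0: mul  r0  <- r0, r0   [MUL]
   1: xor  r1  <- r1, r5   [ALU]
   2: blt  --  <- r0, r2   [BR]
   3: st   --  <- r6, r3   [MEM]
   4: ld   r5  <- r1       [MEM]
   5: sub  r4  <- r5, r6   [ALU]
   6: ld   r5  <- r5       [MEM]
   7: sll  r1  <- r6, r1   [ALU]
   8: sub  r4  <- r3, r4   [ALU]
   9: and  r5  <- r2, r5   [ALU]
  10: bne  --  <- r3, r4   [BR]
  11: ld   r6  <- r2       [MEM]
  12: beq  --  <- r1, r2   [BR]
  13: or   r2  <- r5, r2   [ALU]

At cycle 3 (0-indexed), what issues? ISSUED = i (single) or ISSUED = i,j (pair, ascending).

ISSUED = 4

  cy0 -> i0&i1 (mul.MUL/xor.ALU) 2-wide
  cy1 -> i2 (blt.BR) no-port BR/MEM
  cy2 -> i3 (st.MEM) no-port MEM/MEM
  cy3 -> i4 (ld.MEM) RAW r5
  cy4 -> i5&i6 (sub.ALU/ld.MEM) 2-wide
  cy5 -> i7&i8 (sll.ALU/sub.ALU) 2-wide
  cy6 -> i9&i10 (and.ALU/bne.BR) 2-wide
  cy7 -> i11 (ld.MEM) no-port MEM/BR
  cy8 -> i12&i13 (beq.BR/or.ALU) 2-wide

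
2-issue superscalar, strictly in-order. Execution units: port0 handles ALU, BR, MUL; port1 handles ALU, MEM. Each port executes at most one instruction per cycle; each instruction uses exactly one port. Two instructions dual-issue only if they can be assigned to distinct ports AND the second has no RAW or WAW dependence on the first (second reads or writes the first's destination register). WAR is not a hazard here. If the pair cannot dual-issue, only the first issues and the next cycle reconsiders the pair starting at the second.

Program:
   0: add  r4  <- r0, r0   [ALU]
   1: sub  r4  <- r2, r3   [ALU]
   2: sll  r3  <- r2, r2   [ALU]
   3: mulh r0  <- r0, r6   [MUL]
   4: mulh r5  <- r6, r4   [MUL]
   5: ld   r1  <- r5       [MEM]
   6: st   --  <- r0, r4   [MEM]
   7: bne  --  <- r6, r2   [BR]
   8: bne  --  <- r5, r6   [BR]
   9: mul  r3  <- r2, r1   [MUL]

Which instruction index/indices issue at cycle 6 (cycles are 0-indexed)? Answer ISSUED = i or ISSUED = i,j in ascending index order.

t=0 i0:add.ALU ; WAW r4
t=1 i1,i2:sub.ALU;sll.ALU ; pair
t=2 i3:mulh.MUL ; no-port MUL/MUL
t=3 i4:mulh.MUL ; RAW r5
t=4 i5:ld.MEM ; no-port MEM/MEM
t=5 i6,i7:st.MEM;bne.BR ; pair
t=6 i8:bne.BR ; no-port BR/MUL
t=7 i9:mul.MUL ; tail

ISSUED = 8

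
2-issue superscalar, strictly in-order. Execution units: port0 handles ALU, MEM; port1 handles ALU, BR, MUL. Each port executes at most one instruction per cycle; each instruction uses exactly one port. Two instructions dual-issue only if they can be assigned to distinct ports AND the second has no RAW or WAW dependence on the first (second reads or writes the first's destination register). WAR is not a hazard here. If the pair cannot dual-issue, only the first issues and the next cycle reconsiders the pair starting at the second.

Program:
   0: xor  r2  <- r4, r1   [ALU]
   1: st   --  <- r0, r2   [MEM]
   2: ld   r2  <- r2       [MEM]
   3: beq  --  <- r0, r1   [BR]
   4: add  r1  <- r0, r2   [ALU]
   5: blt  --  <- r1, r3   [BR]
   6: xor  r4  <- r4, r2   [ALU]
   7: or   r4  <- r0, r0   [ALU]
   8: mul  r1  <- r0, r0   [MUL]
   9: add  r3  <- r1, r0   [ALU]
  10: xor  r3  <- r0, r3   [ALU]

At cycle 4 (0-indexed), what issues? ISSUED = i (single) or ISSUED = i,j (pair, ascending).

#0 head=0: xor i0 RAW r2
#1 head=1: st i1 no-port MEM/MEM
#2 head=2: ld/beq i2+i3 pair
#3 head=4: add i4 RAW r1
#4 head=5: blt/xor i5+i6 pair
#5 head=7: or/mul i7+i8 pair
#6 head=9: add i9 RAW+WAW r3
#7 head=10: xor i10 tail

ISSUED = 5,6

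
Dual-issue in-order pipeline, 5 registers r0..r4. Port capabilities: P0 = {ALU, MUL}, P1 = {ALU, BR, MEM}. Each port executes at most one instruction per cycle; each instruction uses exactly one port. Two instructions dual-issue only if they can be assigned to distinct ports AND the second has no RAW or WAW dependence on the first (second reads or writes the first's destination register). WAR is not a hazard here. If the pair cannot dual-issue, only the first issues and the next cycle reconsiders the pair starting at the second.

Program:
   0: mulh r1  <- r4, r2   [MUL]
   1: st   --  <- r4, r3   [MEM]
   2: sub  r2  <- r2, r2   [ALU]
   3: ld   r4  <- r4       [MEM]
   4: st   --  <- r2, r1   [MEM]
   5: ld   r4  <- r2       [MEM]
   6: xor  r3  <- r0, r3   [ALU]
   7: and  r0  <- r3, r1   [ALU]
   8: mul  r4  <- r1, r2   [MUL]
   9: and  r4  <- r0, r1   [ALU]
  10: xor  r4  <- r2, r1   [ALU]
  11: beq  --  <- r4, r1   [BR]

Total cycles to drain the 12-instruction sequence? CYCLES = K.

CYCLES = 8

#0 head=0: mulh.MUL st.MEM i0/i1 pair
#1 head=2: sub.ALU ld.MEM i2/i3 pair
#2 head=4: st.MEM i4 no-port MEM/MEM
#3 head=5: ld.MEM xor.ALU i5/i6 pair
#4 head=7: and.ALU mul.MUL i7/i8 pair
#5 head=9: and.ALU i9 WAW r4
#6 head=10: xor.ALU i10 RAW r4
#7 head=11: beq.BR i11 tail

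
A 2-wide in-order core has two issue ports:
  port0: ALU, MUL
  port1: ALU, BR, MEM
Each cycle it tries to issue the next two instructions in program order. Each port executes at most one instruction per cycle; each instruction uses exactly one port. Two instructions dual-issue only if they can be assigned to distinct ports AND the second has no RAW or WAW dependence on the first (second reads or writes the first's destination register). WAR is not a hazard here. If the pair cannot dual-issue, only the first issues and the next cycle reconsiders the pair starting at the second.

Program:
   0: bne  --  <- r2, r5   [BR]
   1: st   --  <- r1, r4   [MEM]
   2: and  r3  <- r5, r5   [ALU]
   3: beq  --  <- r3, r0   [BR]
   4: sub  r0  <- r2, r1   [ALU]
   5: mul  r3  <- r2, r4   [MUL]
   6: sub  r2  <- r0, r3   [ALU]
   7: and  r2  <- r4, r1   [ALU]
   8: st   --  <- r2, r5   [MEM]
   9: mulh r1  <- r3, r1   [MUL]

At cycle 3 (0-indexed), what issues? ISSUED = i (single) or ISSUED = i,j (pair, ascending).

ISSUED = 5

0. bne @i0  | no-port BR/MEM
1. st and @i1/i2  | dual
2. beq sub @i3/i4  | dual
3. mul @i5  | RAW r3
4. sub @i6  | WAW r2
5. and @i7  | RAW r2
6. st mulh @i8/i9  | dual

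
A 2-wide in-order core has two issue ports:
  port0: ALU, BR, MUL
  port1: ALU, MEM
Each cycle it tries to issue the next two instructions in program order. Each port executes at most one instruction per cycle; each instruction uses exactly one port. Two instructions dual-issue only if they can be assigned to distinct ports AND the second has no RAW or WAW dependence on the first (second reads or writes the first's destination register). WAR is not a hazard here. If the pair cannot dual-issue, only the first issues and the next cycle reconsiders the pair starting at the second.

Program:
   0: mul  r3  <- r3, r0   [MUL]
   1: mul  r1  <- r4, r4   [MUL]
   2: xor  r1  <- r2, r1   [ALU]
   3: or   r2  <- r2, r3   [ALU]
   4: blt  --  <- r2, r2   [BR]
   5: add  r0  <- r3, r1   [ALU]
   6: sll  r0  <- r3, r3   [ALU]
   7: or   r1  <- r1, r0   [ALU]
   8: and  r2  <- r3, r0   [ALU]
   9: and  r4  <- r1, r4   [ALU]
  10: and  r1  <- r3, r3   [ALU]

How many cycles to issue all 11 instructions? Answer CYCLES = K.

CYCLES = 7

#0 head=0: mul i0 no-port MUL/MUL
#1 head=1: mul i1 RAW+WAW r1
#2 head=2: xor+or i2/i3 dual
#3 head=4: blt+add i4/i5 dual
#4 head=6: sll i6 RAW r0
#5 head=7: or+and i7/i8 dual
#6 head=9: and+and i9/i10 dual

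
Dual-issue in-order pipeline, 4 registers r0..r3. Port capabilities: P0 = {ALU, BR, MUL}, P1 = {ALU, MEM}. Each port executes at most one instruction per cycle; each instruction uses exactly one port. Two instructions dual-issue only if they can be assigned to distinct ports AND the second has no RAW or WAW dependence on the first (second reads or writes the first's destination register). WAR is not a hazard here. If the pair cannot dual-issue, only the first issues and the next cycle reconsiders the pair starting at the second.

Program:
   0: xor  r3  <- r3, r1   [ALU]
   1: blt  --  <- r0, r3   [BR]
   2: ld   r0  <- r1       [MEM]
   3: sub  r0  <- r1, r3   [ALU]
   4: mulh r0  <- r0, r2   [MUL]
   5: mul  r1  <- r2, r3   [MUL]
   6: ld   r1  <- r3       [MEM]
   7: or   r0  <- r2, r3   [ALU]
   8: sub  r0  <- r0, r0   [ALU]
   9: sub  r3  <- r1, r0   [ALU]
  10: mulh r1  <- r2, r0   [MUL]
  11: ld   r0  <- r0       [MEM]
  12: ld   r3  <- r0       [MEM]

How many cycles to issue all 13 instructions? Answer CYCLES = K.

CYCLES = 10

  cy0 -> i0 (xor) RAW r3
  cy1 -> i1&i2 (blt ld) dual
  cy2 -> i3 (sub) RAW+WAW r0
  cy3 -> i4 (mulh) no-port MUL/MUL
  cy4 -> i5 (mul) WAW r1
  cy5 -> i6&i7 (ld or) dual
  cy6 -> i8 (sub) RAW r0
  cy7 -> i9&i10 (sub mulh) dual
  cy8 -> i11 (ld) no-port MEM/MEM
  cy9 -> i12 (ld) tail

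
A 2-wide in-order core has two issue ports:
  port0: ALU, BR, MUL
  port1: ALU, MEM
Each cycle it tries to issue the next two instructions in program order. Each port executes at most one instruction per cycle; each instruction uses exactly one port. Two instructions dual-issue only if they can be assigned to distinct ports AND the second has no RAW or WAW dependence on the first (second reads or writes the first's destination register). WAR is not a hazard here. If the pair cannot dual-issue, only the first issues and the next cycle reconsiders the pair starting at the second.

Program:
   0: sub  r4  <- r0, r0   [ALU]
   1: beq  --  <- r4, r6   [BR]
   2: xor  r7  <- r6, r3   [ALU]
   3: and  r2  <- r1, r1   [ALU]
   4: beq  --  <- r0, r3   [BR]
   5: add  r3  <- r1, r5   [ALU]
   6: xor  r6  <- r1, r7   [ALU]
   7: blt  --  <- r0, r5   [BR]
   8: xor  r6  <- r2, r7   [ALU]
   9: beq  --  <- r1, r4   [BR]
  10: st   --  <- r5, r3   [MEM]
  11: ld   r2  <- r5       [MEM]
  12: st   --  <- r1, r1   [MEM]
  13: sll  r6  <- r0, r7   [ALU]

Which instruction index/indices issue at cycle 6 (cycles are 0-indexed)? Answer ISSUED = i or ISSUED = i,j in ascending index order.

ISSUED = 11

#0 head=0: sub i0 RAW r4
#1 head=1: beq+xor i1&i2 2-wide
#2 head=3: and+beq i3&i4 2-wide
#3 head=5: add+xor i5&i6 2-wide
#4 head=7: blt+xor i7&i8 2-wide
#5 head=9: beq+st i9&i10 2-wide
#6 head=11: ld i11 no-port MEM/MEM
#7 head=12: st+sll i12&i13 2-wide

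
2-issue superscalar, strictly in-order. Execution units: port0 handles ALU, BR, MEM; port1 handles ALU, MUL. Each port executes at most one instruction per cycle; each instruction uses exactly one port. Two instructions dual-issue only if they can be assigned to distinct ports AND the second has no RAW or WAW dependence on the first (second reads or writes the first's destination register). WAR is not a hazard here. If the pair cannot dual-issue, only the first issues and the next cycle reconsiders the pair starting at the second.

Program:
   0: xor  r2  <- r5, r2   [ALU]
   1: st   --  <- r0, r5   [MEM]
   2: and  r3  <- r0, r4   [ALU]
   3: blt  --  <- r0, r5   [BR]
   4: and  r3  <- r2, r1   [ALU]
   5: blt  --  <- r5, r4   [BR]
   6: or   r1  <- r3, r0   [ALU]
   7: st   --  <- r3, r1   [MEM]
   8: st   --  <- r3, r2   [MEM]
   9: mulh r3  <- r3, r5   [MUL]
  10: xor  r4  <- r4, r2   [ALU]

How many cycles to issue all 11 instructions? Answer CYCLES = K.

CYCLES = 7

t=0 i0/i1:xor.ALU/st.MEM ; 2-wide
t=1 i2/i3:and.ALU/blt.BR ; 2-wide
t=2 i4/i5:and.ALU/blt.BR ; 2-wide
t=3 i6:or.ALU ; RAW r1
t=4 i7:st.MEM ; no-port MEM/MEM
t=5 i8/i9:st.MEM/mulh.MUL ; 2-wide
t=6 i10:xor.ALU ; tail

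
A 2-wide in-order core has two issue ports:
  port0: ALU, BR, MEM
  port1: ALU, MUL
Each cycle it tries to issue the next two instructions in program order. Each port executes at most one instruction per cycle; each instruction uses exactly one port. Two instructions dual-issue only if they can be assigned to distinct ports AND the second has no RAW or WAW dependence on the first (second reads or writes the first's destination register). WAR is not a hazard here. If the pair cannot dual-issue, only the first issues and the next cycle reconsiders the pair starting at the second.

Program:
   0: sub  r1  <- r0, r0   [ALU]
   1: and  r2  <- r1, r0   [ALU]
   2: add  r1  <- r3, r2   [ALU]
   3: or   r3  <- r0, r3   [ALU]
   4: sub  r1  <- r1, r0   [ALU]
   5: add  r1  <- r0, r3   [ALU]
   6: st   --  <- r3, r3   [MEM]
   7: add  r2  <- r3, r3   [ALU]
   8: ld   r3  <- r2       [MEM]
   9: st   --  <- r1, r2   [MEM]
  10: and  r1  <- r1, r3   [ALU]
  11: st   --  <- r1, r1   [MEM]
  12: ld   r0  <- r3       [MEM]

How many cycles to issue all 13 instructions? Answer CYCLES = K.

c0: i0 sub  RAW r1
c1: i1 and  RAW r2
c2: i2&i3 add or  pair
c3: i4 sub  WAW r1
c4: i5&i6 add st  pair
c5: i7 add  RAW r2
c6: i8 ld  no-port MEM/MEM
c7: i9&i10 st and  pair
c8: i11 st  no-port MEM/MEM
c9: i12 ld  tail

CYCLES = 10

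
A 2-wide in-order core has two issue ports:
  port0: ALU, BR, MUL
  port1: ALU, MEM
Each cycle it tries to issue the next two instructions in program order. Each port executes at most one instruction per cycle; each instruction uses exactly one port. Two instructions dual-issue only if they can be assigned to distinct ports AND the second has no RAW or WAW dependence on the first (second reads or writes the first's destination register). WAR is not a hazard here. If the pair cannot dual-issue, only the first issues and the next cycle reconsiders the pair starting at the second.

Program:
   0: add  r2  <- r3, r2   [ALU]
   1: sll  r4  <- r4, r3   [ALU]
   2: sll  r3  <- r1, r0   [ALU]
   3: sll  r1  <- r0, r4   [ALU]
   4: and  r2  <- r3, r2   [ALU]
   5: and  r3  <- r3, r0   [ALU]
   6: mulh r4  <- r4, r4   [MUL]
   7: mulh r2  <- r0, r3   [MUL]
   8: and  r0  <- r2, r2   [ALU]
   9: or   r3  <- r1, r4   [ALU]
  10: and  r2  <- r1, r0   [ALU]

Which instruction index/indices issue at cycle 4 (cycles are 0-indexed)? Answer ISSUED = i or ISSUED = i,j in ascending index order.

0. add+sll @i0&i1  | 2-wide
1. sll+sll @i2&i3  | 2-wide
2. and+and @i4&i5  | 2-wide
3. mulh @i6  | no-port MUL/MUL
4. mulh @i7  | RAW r2
5. and+or @i8&i9  | 2-wide
6. and @i10  | tail

ISSUED = 7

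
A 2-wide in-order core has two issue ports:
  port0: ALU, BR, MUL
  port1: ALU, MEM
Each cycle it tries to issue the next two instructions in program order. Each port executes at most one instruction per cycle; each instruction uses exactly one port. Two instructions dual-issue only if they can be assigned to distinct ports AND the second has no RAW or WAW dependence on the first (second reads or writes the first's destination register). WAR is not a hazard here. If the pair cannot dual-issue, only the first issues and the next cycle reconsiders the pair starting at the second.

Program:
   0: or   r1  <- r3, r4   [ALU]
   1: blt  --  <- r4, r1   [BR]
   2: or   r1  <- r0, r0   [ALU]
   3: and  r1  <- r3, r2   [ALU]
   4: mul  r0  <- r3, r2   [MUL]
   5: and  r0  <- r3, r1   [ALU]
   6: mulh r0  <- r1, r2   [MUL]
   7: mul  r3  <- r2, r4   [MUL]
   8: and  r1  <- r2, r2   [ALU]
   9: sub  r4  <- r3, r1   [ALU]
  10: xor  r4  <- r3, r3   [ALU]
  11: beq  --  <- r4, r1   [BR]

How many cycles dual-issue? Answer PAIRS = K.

#0 head=0: or i0 RAW r1
#1 head=1: blt/or i1&i2 2-wide
#2 head=3: and/mul i3&i4 2-wide
#3 head=5: and i5 WAW r0
#4 head=6: mulh i6 no-port MUL/MUL
#5 head=7: mul/and i7&i8 2-wide
#6 head=9: sub i9 WAW r4
#7 head=10: xor i10 RAW r4
#8 head=11: beq i11 tail

PAIRS = 3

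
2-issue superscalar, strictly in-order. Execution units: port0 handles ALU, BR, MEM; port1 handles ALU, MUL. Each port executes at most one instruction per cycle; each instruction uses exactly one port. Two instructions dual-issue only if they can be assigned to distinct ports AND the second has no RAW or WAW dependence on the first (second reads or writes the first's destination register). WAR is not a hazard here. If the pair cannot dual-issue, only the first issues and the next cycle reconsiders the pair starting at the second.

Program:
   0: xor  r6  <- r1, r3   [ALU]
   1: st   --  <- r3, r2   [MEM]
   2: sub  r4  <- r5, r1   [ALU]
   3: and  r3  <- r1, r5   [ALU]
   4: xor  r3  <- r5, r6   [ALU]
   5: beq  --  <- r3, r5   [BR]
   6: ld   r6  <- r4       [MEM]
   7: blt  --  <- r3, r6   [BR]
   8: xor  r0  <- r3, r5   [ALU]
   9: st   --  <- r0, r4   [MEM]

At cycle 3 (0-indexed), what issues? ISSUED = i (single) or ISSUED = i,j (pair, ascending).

[0] i0,i1  xor/st  -- pair
[1] i2,i3  sub/and  -- pair
[2] i4  xor  -- RAW r3
[3] i5  beq  -- no-port BR/MEM
[4] i6  ld  -- no-port MEM/BR
[5] i7,i8  blt/xor  -- pair
[6] i9  st  -- tail

ISSUED = 5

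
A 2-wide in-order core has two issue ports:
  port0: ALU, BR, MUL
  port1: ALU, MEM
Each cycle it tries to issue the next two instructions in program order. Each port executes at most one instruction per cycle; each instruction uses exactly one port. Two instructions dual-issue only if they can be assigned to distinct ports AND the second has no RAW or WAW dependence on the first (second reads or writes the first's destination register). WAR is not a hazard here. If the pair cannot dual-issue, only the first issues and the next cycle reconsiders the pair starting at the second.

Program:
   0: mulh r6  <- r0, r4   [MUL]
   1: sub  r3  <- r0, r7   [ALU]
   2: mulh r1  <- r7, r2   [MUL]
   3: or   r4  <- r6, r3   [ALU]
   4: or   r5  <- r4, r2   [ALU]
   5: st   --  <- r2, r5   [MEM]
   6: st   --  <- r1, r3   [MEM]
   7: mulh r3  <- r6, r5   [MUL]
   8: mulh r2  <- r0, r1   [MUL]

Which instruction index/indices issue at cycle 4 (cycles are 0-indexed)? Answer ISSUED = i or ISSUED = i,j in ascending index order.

#0 head=0: mulh sub i0,i1 2-wide
#1 head=2: mulh or i2,i3 2-wide
#2 head=4: or i4 RAW r5
#3 head=5: st i5 no-port MEM/MEM
#4 head=6: st mulh i6,i7 2-wide
#5 head=8: mulh i8 tail

ISSUED = 6,7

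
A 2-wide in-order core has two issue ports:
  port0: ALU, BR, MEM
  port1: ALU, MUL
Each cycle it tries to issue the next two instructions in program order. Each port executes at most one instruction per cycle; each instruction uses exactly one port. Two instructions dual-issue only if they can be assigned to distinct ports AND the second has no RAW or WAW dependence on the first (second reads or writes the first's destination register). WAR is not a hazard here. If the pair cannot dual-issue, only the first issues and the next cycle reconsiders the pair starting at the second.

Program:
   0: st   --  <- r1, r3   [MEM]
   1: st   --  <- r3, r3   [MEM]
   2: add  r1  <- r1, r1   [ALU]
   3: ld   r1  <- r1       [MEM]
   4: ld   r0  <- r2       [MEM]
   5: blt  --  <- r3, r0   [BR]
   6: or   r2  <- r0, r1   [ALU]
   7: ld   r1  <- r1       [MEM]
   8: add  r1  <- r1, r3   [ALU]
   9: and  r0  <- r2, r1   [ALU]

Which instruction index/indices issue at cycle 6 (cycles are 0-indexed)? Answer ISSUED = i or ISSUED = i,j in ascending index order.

c0: i0 st.MEM  no-port MEM/MEM
c1: i1,i2 st.MEM/add.ALU  pair
c2: i3 ld.MEM  no-port MEM/MEM
c3: i4 ld.MEM  no-port MEM/BR
c4: i5,i6 blt.BR/or.ALU  pair
c5: i7 ld.MEM  RAW+WAW r1
c6: i8 add.ALU  RAW r1
c7: i9 and.ALU  tail

ISSUED = 8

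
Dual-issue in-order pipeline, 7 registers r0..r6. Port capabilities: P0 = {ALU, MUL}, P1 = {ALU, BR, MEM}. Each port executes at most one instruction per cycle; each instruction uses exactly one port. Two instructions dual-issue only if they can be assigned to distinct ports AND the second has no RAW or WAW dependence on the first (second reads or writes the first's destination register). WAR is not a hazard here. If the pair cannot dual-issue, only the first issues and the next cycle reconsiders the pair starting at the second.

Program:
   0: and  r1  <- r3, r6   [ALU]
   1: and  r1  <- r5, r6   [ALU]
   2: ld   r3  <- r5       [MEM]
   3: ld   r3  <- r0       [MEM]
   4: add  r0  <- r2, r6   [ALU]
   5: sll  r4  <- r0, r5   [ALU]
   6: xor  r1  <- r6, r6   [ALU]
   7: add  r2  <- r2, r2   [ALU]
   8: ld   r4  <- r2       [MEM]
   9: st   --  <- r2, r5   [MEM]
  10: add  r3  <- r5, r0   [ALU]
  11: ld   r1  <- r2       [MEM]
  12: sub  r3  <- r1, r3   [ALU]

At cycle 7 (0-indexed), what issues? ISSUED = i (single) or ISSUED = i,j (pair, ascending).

c0: i0 and  WAW r1
c1: i1&i2 and/ld  pair
c2: i3&i4 ld/add  pair
c3: i5&i6 sll/xor  pair
c4: i7 add  RAW r2
c5: i8 ld  no-port MEM/MEM
c6: i9&i10 st/add  pair
c7: i11 ld  RAW r1
c8: i12 sub  tail

ISSUED = 11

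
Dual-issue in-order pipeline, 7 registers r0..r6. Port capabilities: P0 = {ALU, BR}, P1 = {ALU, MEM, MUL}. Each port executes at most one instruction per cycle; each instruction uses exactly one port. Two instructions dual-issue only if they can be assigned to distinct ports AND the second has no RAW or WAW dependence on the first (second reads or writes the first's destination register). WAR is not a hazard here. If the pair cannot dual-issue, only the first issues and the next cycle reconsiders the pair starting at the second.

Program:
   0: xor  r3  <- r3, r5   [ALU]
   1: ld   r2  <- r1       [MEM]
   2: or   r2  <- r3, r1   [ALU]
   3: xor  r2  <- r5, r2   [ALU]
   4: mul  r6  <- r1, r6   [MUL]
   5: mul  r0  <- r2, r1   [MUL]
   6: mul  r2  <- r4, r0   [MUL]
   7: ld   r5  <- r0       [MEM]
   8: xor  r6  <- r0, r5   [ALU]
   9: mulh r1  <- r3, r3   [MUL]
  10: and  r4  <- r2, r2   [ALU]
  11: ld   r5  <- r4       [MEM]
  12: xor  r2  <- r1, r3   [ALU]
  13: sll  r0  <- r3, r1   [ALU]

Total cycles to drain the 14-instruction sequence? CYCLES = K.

CYCLES = 10

  cy0 -> i0+i1 (xor/ld) pair
  cy1 -> i2 (or) RAW+WAW r2
  cy2 -> i3+i4 (xor/mul) pair
  cy3 -> i5 (mul) no-port MUL/MUL
  cy4 -> i6 (mul) no-port MUL/MEM
  cy5 -> i7 (ld) RAW r5
  cy6 -> i8+i9 (xor/mulh) pair
  cy7 -> i10 (and) RAW r4
  cy8 -> i11+i12 (ld/xor) pair
  cy9 -> i13 (sll) tail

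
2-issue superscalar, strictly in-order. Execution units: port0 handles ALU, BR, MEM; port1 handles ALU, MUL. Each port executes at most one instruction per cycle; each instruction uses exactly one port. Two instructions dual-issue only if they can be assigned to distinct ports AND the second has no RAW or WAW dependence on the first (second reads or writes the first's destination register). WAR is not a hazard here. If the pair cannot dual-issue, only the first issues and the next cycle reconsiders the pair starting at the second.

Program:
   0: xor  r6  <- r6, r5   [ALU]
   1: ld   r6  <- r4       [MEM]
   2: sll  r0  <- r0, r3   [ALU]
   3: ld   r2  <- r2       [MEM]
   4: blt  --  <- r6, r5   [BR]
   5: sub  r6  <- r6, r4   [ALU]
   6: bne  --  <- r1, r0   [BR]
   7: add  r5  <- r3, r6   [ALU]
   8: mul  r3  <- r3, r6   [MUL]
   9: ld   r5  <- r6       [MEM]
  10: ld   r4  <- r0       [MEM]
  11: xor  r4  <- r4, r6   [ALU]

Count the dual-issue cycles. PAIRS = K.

PAIRS = 4

  cy0 -> i0 (xor) WAW r6
  cy1 -> i1&i2 (ld;sll) 2-wide
  cy2 -> i3 (ld) no-port MEM/BR
  cy3 -> i4&i5 (blt;sub) 2-wide
  cy4 -> i6&i7 (bne;add) 2-wide
  cy5 -> i8&i9 (mul;ld) 2-wide
  cy6 -> i10 (ld) RAW+WAW r4
  cy7 -> i11 (xor) tail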